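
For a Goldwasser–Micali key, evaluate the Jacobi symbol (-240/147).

Reduce the numerator: -240 ≡ 54 (mod 147), so (-240/147) = (54/147).
Factor out 2: 54 = 2·27. Since 147 ≡ 3 (mod 8), (2/147) = -1. Now have -(27/147).
Both 27 ≡ 3 and 147 ≡ 3 (mod 4), so reciprocity gives (27/147) = -(147/27). Reduce: 147 ≡ 12 (mod 27). Now have (12/27).
Factor out 2: 12 = 2^2·3. Since 27 ≡ 3 (mod 8), (2/27) = -1, and (2/27)^2 = +1. Now have (3/27).
Both 3 ≡ 3 and 27 ≡ 3 (mod 4), so reciprocity gives (3/27) = -(27/3). Reduce: 27 ≡ 0 (mod 3). Now have -(0/3).
The numerator is now 0 with denominator 3 > 1: the symbol is 0.

0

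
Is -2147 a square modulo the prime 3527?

(-2147/3527)
  = (1380/3527)    [-2147 ≡ 1380 mod 3527]
  = (345/3527)    [3527 ≡ 7 mod 8 ⇒ (2/3527)^2 = +1]
  = (3527/345)    [QR: 345 ≡ 1 mod 4, sign kept]
  = (77/345)    [3527 ≡ 77 mod 345]
  = (345/77)    [QR: 77 ≡ 1 mod 4, sign kept]
  = (37/77)    [345 ≡ 37 mod 77]
  = (77/37)    [QR: 37 ≡ 1 mod 4, sign kept]
  = (3/37)    [77 ≡ 3 mod 37]
  = (37/3)    [QR: 37 ≡ 1 mod 4, sign kept]
  = (1/3)    [37 ≡ 1 mod 3]
  = 1    [(1/3) = 1]
The Legendre symbol is 1, so x^2 ≡ -2147 (mod 3527) has solution.

yes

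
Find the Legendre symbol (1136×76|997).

1

By multiplicativity, (1136·76|997) = (1136|997)·(76|997).
First factor (1136|997):
Reduce the numerator: 1136 ≡ 139 (mod 997), so (1136|997) = (139|997).
997 ≡ 1 (mod 4), so quadratic reciprocity gives (139|997) = (997|139). Reduce: 997 ≡ 24 (mod 139). Now have (24|139).
Factor out 2: 24 = 2^3·3. Since 139 ≡ 3 (mod 8), (2|139) = -1, and (2|139)^3 = -1. Now have -(3|139).
Both 3 ≡ 3 and 139 ≡ 3 (mod 4), so reciprocity gives (3|139) = -(139|3). Reduce: 139 ≡ 1 (mod 3). Now have (1|3).
(1|3) = 1. Collecting the sign factors: 1.
Second factor (76|997):
Factor out 2: 76 = 2^2·19. Since 997 ≡ 5 (mod 8), (2|997) = -1, and (2|997)^2 = +1. Now have (19|997).
997 ≡ 1 (mod 4), so quadratic reciprocity gives (19|997) = (997|19). Reduce: 997 ≡ 9 (mod 19). Now have (9|19).
9 ≡ 1 (mod 4), so quadratic reciprocity gives (9|19) = (19|9). Reduce: 19 ≡ 1 (mod 9). Now have (1|9).
(1|9) = 1. Collecting the sign factors: 1.
Product: (1)·(1) = 1.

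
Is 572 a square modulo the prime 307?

no

Reduce the numerator: 572 ≡ 265 (mod 307), so (572/307) = (265/307).
265 ≡ 1 (mod 4), so quadratic reciprocity gives (265/307) = (307/265). Reduce: 307 ≡ 42 (mod 265). Now have (42/265).
Factor out 2: 42 = 2·21. Since 265 ≡ 1 (mod 8), (2/265) = +1. Now have (21/265).
21 ≡ 1 (mod 4), so quadratic reciprocity gives (21/265) = (265/21). Reduce: 265 ≡ 13 (mod 21). Now have (13/21).
13 ≡ 1 (mod 4), so quadratic reciprocity gives (13/21) = (21/13). Reduce: 21 ≡ 8 (mod 13). Now have (8/13).
Factor out 2: 8 = 2^3. Since 13 ≡ 5 (mod 8), (2/13) = -1, and (2/13)^3 = -1. Now have -(1/13).
(1/13) = 1. Collecting the sign factors: -1.
The Legendre symbol is -1, so x^2 ≡ 572 (mod 307) has no solution.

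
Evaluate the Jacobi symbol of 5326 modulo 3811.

1

Reduce the numerator: 5326 ≡ 1515 (mod 3811), so (5326 / 3811) = (1515 / 3811).
Both 1515 ≡ 3 and 3811 ≡ 3 (mod 4), so reciprocity gives (1515 / 3811) = -(3811 / 1515). Reduce: 3811 ≡ 781 (mod 1515). Now have -(781 / 1515).
781 ≡ 1 (mod 4), so quadratic reciprocity gives (781 / 1515) = (1515 / 781). Reduce: 1515 ≡ 734 (mod 781). Now have -(734 / 781).
Factor out 2: 734 = 2·367. Since 781 ≡ 5 (mod 8), (2 / 781) = -1. Now have (367 / 781).
781 ≡ 1 (mod 4), so quadratic reciprocity gives (367 / 781) = (781 / 367). Reduce: 781 ≡ 47 (mod 367). Now have (47 / 367).
Both 47 ≡ 3 and 367 ≡ 3 (mod 4), so reciprocity gives (47 / 367) = -(367 / 47). Reduce: 367 ≡ 38 (mod 47). Now have -(38 / 47).
Factor out 2: 38 = 2·19. Since 47 ≡ 7 (mod 8), (2 / 47) = +1. Now have -(19 / 47).
Both 19 ≡ 3 and 47 ≡ 3 (mod 4), so reciprocity gives (19 / 47) = -(47 / 19). Reduce: 47 ≡ 9 (mod 19). Now have (9 / 19).
9 ≡ 1 (mod 4), so quadratic reciprocity gives (9 / 19) = (19 / 9). Reduce: 19 ≡ 1 (mod 9). Now have (1 / 9).
(1 / 9) = 1. Collecting the sign factors: 1.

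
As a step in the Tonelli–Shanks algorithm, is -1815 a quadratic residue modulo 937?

(-1815/937)
  = (1815/937)    [937 ≡ 1 mod 4 ⇒ (-1/937) = +1]
  = (878/937)    [1815 ≡ 878 mod 937]
  = (439/937)    [937 ≡ 1 mod 8 ⇒ (2/937) = +1]
  = (937/439)    [QR: 937 ≡ 1 mod 4, sign kept]
  = (59/439)    [937 ≡ 59 mod 439]
  = -(439/59)    [QR: both ≡ 3 mod 4, sign flips]
  = -(26/59)    [439 ≡ 26 mod 59]
  = (13/59)    [59 ≡ 3 mod 8 ⇒ (2/59) = -1]
  = (59/13)    [QR: 13 ≡ 1 mod 4, sign kept]
  = (7/13)    [59 ≡ 7 mod 13]
  = (13/7)    [QR: 13 ≡ 1 mod 4, sign kept]
  = (6/7)    [13 ≡ 6 mod 7]
  = (3/7)    [7 ≡ 7 mod 8 ⇒ (2/7) = +1]
  = -(7/3)    [QR: both ≡ 3 mod 4, sign flips]
  = -(1/3)    [7 ≡ 1 mod 3]
  = -1    [(1/3) = 1]
(-1815/937) = -1, and 937 is prime, so -1815 is not a quadratic residue mod 937.

no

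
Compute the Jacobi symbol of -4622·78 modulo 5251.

1

By multiplicativity, (-4622·78/5251) = (-4622/5251)·(78/5251).
First factor (-4622/5251):
(-4622/5251)
  = (629/5251)    [-4622 ≡ 629 mod 5251]
  = (5251/629)    [QR: 629 ≡ 1 mod 4, sign kept]
  = (219/629)    [5251 ≡ 219 mod 629]
  = (629/219)    [QR: 629 ≡ 1 mod 4, sign kept]
  = (191/219)    [629 ≡ 191 mod 219]
  = -(219/191)    [QR: both ≡ 3 mod 4, sign flips]
  = -(28/191)    [219 ≡ 28 mod 191]
  = -(7/191)    [191 ≡ 7 mod 8 ⇒ (2/191)^2 = +1]
  = (191/7)    [QR: both ≡ 3 mod 4, sign flips]
  = (2/7)    [191 ≡ 2 mod 7]
  = (1/7)    [7 ≡ 7 mod 8 ⇒ (2/7) = +1]
  = 1    [(1/7) = 1]
Second factor (78/5251):
(78/5251)
  = -(39/5251)    [5251 ≡ 3 mod 8 ⇒ (2/5251) = -1]
  = (5251/39)    [QR: both ≡ 3 mod 4, sign flips]
  = (25/39)    [5251 ≡ 25 mod 39]
  = (39/25)    [QR: 25 ≡ 1 mod 4, sign kept]
  = (14/25)    [39 ≡ 14 mod 25]
  = (7/25)    [25 ≡ 1 mod 8 ⇒ (2/25) = +1]
  = (25/7)    [QR: 25 ≡ 1 mod 4, sign kept]
  = (4/7)    [25 ≡ 4 mod 7]
  = (1/7)    [7 ≡ 7 mod 8 ⇒ (2/7)^2 = +1]
  = 1    [(1/7) = 1]
Product: (1)·(1) = 1.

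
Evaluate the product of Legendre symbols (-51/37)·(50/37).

1

By multiplicativity, (-51·50/37) = (-51/37)·(50/37).
First factor (-51/37):
(-51/37)
  = (23/37)    [-51 ≡ 23 mod 37]
  = (37/23)    [QR: 37 ≡ 1 mod 4, sign kept]
  = (14/23)    [37 ≡ 14 mod 23]
  = (7/23)    [23 ≡ 7 mod 8 ⇒ (2/23) = +1]
  = -(23/7)    [QR: both ≡ 3 mod 4, sign flips]
  = -(2/7)    [23 ≡ 2 mod 7]
  = -(1/7)    [7 ≡ 7 mod 8 ⇒ (2/7) = +1]
  = -1    [(1/7) = 1]
Second factor (50/37):
(50/37)
  = (13/37)    [50 ≡ 13 mod 37]
  = (37/13)    [QR: 13 ≡ 1 mod 4, sign kept]
  = (11/13)    [37 ≡ 11 mod 13]
  = (13/11)    [QR: 13 ≡ 1 mod 4, sign kept]
  = (2/11)    [13 ≡ 2 mod 11]
  = -(1/11)    [11 ≡ 3 mod 8 ⇒ (2/11) = -1]
  = -1    [(1/11) = 1]
Product: (-1)·(-1) = 1.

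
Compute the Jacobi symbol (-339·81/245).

By multiplicativity, (-339·81/245) = (-339/245)·(81/245).
First factor (-339/245):
(-339/245)
  = (151/245)    [-339 ≡ 151 mod 245]
  = (245/151)    [QR: 245 ≡ 1 mod 4, sign kept]
  = (94/151)    [245 ≡ 94 mod 151]
  = (47/151)    [151 ≡ 7 mod 8 ⇒ (2/151) = +1]
  = -(151/47)    [QR: both ≡ 3 mod 4, sign flips]
  = -(10/47)    [151 ≡ 10 mod 47]
  = -(5/47)    [47 ≡ 7 mod 8 ⇒ (2/47) = +1]
  = -(47/5)    [QR: 5 ≡ 1 mod 4, sign kept]
  = -(2/5)    [47 ≡ 2 mod 5]
  = (1/5)    [5 ≡ 5 mod 8 ⇒ (2/5) = -1]
  = 1    [(1/5) = 1]
Second factor (81/245):
(81/245)
  = (245/81)    [QR: 81 ≡ 1 mod 4, sign kept]
  = (2/81)    [245 ≡ 2 mod 81]
  = (1/81)    [81 ≡ 1 mod 8 ⇒ (2/81) = +1]
  = 1    [(1/81) = 1]
Product: (1)·(1) = 1.

1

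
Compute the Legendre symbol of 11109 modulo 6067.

-1

Reduce the numerator: 11109 ≡ 5042 (mod 6067), so (11109/6067) = (5042/6067).
Factor out 2: 5042 = 2·2521. Since 6067 ≡ 3 (mod 8), (2/6067) = -1. Now have -(2521/6067).
2521 ≡ 1 (mod 4), so quadratic reciprocity gives (2521/6067) = (6067/2521). Reduce: 6067 ≡ 1025 (mod 2521). Now have -(1025/2521).
1025 ≡ 1 (mod 4), so quadratic reciprocity gives (1025/2521) = (2521/1025). Reduce: 2521 ≡ 471 (mod 1025). Now have -(471/1025).
1025 ≡ 1 (mod 4), so quadratic reciprocity gives (471/1025) = (1025/471). Reduce: 1025 ≡ 83 (mod 471). Now have -(83/471).
Both 83 ≡ 3 and 471 ≡ 3 (mod 4), so reciprocity gives (83/471) = -(471/83). Reduce: 471 ≡ 56 (mod 83). Now have (56/83).
Factor out 2: 56 = 2^3·7. Since 83 ≡ 3 (mod 8), (2/83) = -1, and (2/83)^3 = -1. Now have -(7/83).
Both 7 ≡ 3 and 83 ≡ 3 (mod 4), so reciprocity gives (7/83) = -(83/7). Reduce: 83 ≡ 6 (mod 7). Now have (6/7).
Factor out 2: 6 = 2·3. Since 7 ≡ 7 (mod 8), (2/7) = +1. Now have (3/7).
Both 3 ≡ 3 and 7 ≡ 3 (mod 4), so reciprocity gives (3/7) = -(7/3). Reduce: 7 ≡ 1 (mod 3). Now have -(1/3).
(1/3) = 1. Collecting the sign factors: -1.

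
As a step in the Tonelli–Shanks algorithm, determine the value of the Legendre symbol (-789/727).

1

Reduce the numerator: -789 ≡ 665 (mod 727), so (-789/727) = (665/727).
665 ≡ 1 (mod 4), so quadratic reciprocity gives (665/727) = (727/665). Reduce: 727 ≡ 62 (mod 665). Now have (62/665).
Factor out 2: 62 = 2·31. Since 665 ≡ 1 (mod 8), (2/665) = +1. Now have (31/665).
665 ≡ 1 (mod 4), so quadratic reciprocity gives (31/665) = (665/31). Reduce: 665 ≡ 14 (mod 31). Now have (14/31).
Factor out 2: 14 = 2·7. Since 31 ≡ 7 (mod 8), (2/31) = +1. Now have (7/31).
Both 7 ≡ 3 and 31 ≡ 3 (mod 4), so reciprocity gives (7/31) = -(31/7). Reduce: 31 ≡ 3 (mod 7). Now have -(3/7).
Both 3 ≡ 3 and 7 ≡ 3 (mod 4), so reciprocity gives (3/7) = -(7/3). Reduce: 7 ≡ 1 (mod 3). Now have (1/3).
(1/3) = 1. Collecting the sign factors: 1.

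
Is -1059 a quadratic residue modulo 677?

Reduce the numerator: -1059 ≡ 295 (mod 677), so (-1059|677) = (295|677).
677 ≡ 1 (mod 4), so quadratic reciprocity gives (295|677) = (677|295). Reduce: 677 ≡ 87 (mod 295). Now have (87|295).
Both 87 ≡ 3 and 295 ≡ 3 (mod 4), so reciprocity gives (87|295) = -(295|87). Reduce: 295 ≡ 34 (mod 87). Now have -(34|87).
Factor out 2: 34 = 2·17. Since 87 ≡ 7 (mod 8), (2|87) = +1. Now have -(17|87).
17 ≡ 1 (mod 4), so quadratic reciprocity gives (17|87) = (87|17). Reduce: 87 ≡ 2 (mod 17). Now have -(2|17).
Factor out 2: 2 = 2. Since 17 ≡ 1 (mod 8), (2|17) = +1. Now have -(1|17).
(1|17) = 1. Collecting the sign factors: -1.
The Legendre symbol is -1, so x^2 ≡ -1059 (mod 677) has no solution.

no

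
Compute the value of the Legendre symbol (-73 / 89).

1

Pull out -1: (-73 / 89) = (-1 / 89)·(73 / 89). Since 89 ≡ 1 (mod 4), (-1 / 89) = +1. Now have (73 / 89).
73 ≡ 1 (mod 4), so quadratic reciprocity gives (73 / 89) = (89 / 73). Reduce: 89 ≡ 16 (mod 73). Now have (16 / 73).
Factor out 2: 16 = 2^4. Since 73 ≡ 1 (mod 8), (2 / 73) = +1, and (2 / 73)^4 = +1. Now have (1 / 73).
(1 / 73) = 1. Collecting the sign factors: 1.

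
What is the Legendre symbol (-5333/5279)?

-1

(-5333/5279)
  = (5225/5279)    [-5333 ≡ 5225 mod 5279]
  = (5279/5225)    [QR: 5225 ≡ 1 mod 4, sign kept]
  = (54/5225)    [5279 ≡ 54 mod 5225]
  = (27/5225)    [5225 ≡ 1 mod 8 ⇒ (2/5225) = +1]
  = (5225/27)    [QR: 5225 ≡ 1 mod 4, sign kept]
  = (14/27)    [5225 ≡ 14 mod 27]
  = -(7/27)    [27 ≡ 3 mod 8 ⇒ (2/27) = -1]
  = (27/7)    [QR: both ≡ 3 mod 4, sign flips]
  = (6/7)    [27 ≡ 6 mod 7]
  = (3/7)    [7 ≡ 7 mod 8 ⇒ (2/7) = +1]
  = -(7/3)    [QR: both ≡ 3 mod 4, sign flips]
  = -(1/3)    [7 ≡ 1 mod 3]
  = -1    [(1/3) = 1]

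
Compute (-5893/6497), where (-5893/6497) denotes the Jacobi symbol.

Pull out -1: (-5893/6497) = (-1/6497)·(5893/6497). Since 6497 ≡ 1 (mod 4), (-1/6497) = +1. Now have (5893/6497).
5893 ≡ 1 (mod 4), so quadratic reciprocity gives (5893/6497) = (6497/5893). Reduce: 6497 ≡ 604 (mod 5893). Now have (604/5893).
Factor out 2: 604 = 2^2·151. Since 5893 ≡ 5 (mod 8), (2/5893) = -1, and (2/5893)^2 = +1. Now have (151/5893).
5893 ≡ 1 (mod 4), so quadratic reciprocity gives (151/5893) = (5893/151). Reduce: 5893 ≡ 4 (mod 151). Now have (4/151).
Factor out 2: 4 = 2^2. Since 151 ≡ 7 (mod 8), (2/151) = +1, and (2/151)^2 = +1. Now have (1/151).
(1/151) = 1. Collecting the sign factors: 1.

1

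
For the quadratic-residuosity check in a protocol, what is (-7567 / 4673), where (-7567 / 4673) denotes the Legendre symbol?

Reduce the numerator: -7567 ≡ 1779 (mod 4673), so (-7567 / 4673) = (1779 / 4673).
4673 ≡ 1 (mod 4), so quadratic reciprocity gives (1779 / 4673) = (4673 / 1779). Reduce: 4673 ≡ 1115 (mod 1779). Now have (1115 / 1779).
Both 1115 ≡ 3 and 1779 ≡ 3 (mod 4), so reciprocity gives (1115 / 1779) = -(1779 / 1115). Reduce: 1779 ≡ 664 (mod 1115). Now have -(664 / 1115).
Factor out 2: 664 = 2^3·83. Since 1115 ≡ 3 (mod 8), (2 / 1115) = -1, and (2 / 1115)^3 = -1. Now have (83 / 1115).
Both 83 ≡ 3 and 1115 ≡ 3 (mod 4), so reciprocity gives (83 / 1115) = -(1115 / 83). Reduce: 1115 ≡ 36 (mod 83). Now have -(36 / 83).
Factor out 2: 36 = 2^2·9. Since 83 ≡ 3 (mod 8), (2 / 83) = -1, and (2 / 83)^2 = +1. Now have -(9 / 83).
9 ≡ 1 (mod 4), so quadratic reciprocity gives (9 / 83) = (83 / 9). Reduce: 83 ≡ 2 (mod 9). Now have -(2 / 9).
Factor out 2: 2 = 2. Since 9 ≡ 1 (mod 8), (2 / 9) = +1. Now have -(1 / 9).
(1 / 9) = 1. Collecting the sign factors: -1.

-1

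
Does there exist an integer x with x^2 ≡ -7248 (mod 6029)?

(-7248|6029)
  = (4810|6029)    [-7248 ≡ 4810 mod 6029]
  = -(2405|6029)    [6029 ≡ 5 mod 8 ⇒ (2|6029) = -1]
  = -(6029|2405)    [QR: 2405 ≡ 1 mod 4, sign kept]
  = -(1219|2405)    [6029 ≡ 1219 mod 2405]
  = -(2405|1219)    [QR: 2405 ≡ 1 mod 4, sign kept]
  = -(1186|1219)    [2405 ≡ 1186 mod 1219]
  = (593|1219)    [1219 ≡ 3 mod 8 ⇒ (2|1219) = -1]
  = (1219|593)    [QR: 593 ≡ 1 mod 4, sign kept]
  = (33|593)    [1219 ≡ 33 mod 593]
  = (593|33)    [QR: 33 ≡ 1 mod 4, sign kept]
  = (32|33)    [593 ≡ 32 mod 33]
  = (1|33)    [33 ≡ 1 mod 8 ⇒ (2|33)^5 = +1]
  = 1    [(1|33) = 1]
The Legendre symbol is 1, so x^2 ≡ -7248 (mod 6029) has solution.

yes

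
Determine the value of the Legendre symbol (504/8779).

Factor out 2: 504 = 2^3·63. Since 8779 ≡ 3 (mod 8), (2/8779) = -1, and (2/8779)^3 = -1. Now have -(63/8779).
Both 63 ≡ 3 and 8779 ≡ 3 (mod 4), so reciprocity gives (63/8779) = -(8779/63). Reduce: 8779 ≡ 22 (mod 63). Now have (22/63).
Factor out 2: 22 = 2·11. Since 63 ≡ 7 (mod 8), (2/63) = +1. Now have (11/63).
Both 11 ≡ 3 and 63 ≡ 3 (mod 4), so reciprocity gives (11/63) = -(63/11). Reduce: 63 ≡ 8 (mod 11). Now have -(8/11).
Factor out 2: 8 = 2^3. Since 11 ≡ 3 (mod 8), (2/11) = -1, and (2/11)^3 = -1. Now have (1/11).
(1/11) = 1. Collecting the sign factors: 1.

1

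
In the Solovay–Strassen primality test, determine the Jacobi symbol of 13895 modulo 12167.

1

Reduce the numerator: 13895 ≡ 1728 (mod 12167), so (13895/12167) = (1728/12167).
Factor out 2: 1728 = 2^6·27. Since 12167 ≡ 7 (mod 8), (2/12167) = +1, and (2/12167)^6 = +1. Now have (27/12167).
Both 27 ≡ 3 and 12167 ≡ 3 (mod 4), so reciprocity gives (27/12167) = -(12167/27). Reduce: 12167 ≡ 17 (mod 27). Now have -(17/27).
17 ≡ 1 (mod 4), so quadratic reciprocity gives (17/27) = (27/17). Reduce: 27 ≡ 10 (mod 17). Now have -(10/17).
Factor out 2: 10 = 2·5. Since 17 ≡ 1 (mod 8), (2/17) = +1. Now have -(5/17).
5 ≡ 1 (mod 4), so quadratic reciprocity gives (5/17) = (17/5). Reduce: 17 ≡ 2 (mod 5). Now have -(2/5).
Factor out 2: 2 = 2. Since 5 ≡ 5 (mod 8), (2/5) = -1. Now have (1/5).
(1/5) = 1. Collecting the sign factors: 1.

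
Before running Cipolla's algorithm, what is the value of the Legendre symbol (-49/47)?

Pull out -1: (-49/47) = (-1/47)·(49/47). Since 47 ≡ 3 (mod 4), (-1/47) = -1. Now have -(49/47).
Reduce the numerator: 49 ≡ 2 (mod 47), so (49/47) = (2/47).
Factor out 2: 2 = 2. Since 47 ≡ 7 (mod 8), (2/47) = +1. Now have -(1/47).
(1/47) = 1. Collecting the sign factors: -1.

-1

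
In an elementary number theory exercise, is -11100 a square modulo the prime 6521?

no

Reduce the numerator: -11100 ≡ 1942 (mod 6521), so (-11100/6521) = (1942/6521).
Factor out 2: 1942 = 2·971. Since 6521 ≡ 1 (mod 8), (2/6521) = +1. Now have (971/6521).
6521 ≡ 1 (mod 4), so quadratic reciprocity gives (971/6521) = (6521/971). Reduce: 6521 ≡ 695 (mod 971). Now have (695/971).
Both 695 ≡ 3 and 971 ≡ 3 (mod 4), so reciprocity gives (695/971) = -(971/695). Reduce: 971 ≡ 276 (mod 695). Now have -(276/695).
Factor out 2: 276 = 2^2·69. Since 695 ≡ 7 (mod 8), (2/695) = +1, and (2/695)^2 = +1. Now have -(69/695).
69 ≡ 1 (mod 4), so quadratic reciprocity gives (69/695) = (695/69). Reduce: 695 ≡ 5 (mod 69). Now have -(5/69).
5 ≡ 1 (mod 4), so quadratic reciprocity gives (5/69) = (69/5). Reduce: 69 ≡ 4 (mod 5). Now have -(4/5).
Factor out 2: 4 = 2^2. Since 5 ≡ 5 (mod 8), (2/5) = -1, and (2/5)^2 = +1. Now have -(1/5).
(1/5) = 1. Collecting the sign factors: -1.
The Legendre symbol is -1, so x^2 ≡ -11100 (mod 6521) has no solution.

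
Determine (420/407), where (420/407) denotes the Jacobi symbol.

1

Reduce the numerator: 420 ≡ 13 (mod 407), so (420/407) = (13/407).
13 ≡ 1 (mod 4), so quadratic reciprocity gives (13/407) = (407/13). Reduce: 407 ≡ 4 (mod 13). Now have (4/13).
Factor out 2: 4 = 2^2. Since 13 ≡ 5 (mod 8), (2/13) = -1, and (2/13)^2 = +1. Now have (1/13).
(1/13) = 1. Collecting the sign factors: 1.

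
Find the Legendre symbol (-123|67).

Reduce the numerator: -123 ≡ 11 (mod 67), so (-123|67) = (11|67).
Both 11 ≡ 3 and 67 ≡ 3 (mod 4), so reciprocity gives (11|67) = -(67|11). Reduce: 67 ≡ 1 (mod 11). Now have -(1|11).
(1|11) = 1. Collecting the sign factors: -1.

-1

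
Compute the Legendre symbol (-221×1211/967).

1

By multiplicativity, (-221·1211/967) = (-221/967)·(1211/967).
First factor (-221/967):
(-221/967)
  = (746/967)    [-221 ≡ 746 mod 967]
  = (373/967)    [967 ≡ 7 mod 8 ⇒ (2/967) = +1]
  = (967/373)    [QR: 373 ≡ 1 mod 4, sign kept]
  = (221/373)    [967 ≡ 221 mod 373]
  = (373/221)    [QR: 221 ≡ 1 mod 4, sign kept]
  = (152/221)    [373 ≡ 152 mod 221]
  = -(19/221)    [221 ≡ 5 mod 8 ⇒ (2/221)^3 = -1]
  = -(221/19)    [QR: 221 ≡ 1 mod 4, sign kept]
  = -(12/19)    [221 ≡ 12 mod 19]
  = -(3/19)    [19 ≡ 3 mod 8 ⇒ (2/19)^2 = +1]
  = (19/3)    [QR: both ≡ 3 mod 4, sign flips]
  = (1/3)    [19 ≡ 1 mod 3]
  = 1    [(1/3) = 1]
Second factor (1211/967):
(1211/967)
  = (244/967)    [1211 ≡ 244 mod 967]
  = (61/967)    [967 ≡ 7 mod 8 ⇒ (2/967)^2 = +1]
  = (967/61)    [QR: 61 ≡ 1 mod 4, sign kept]
  = (52/61)    [967 ≡ 52 mod 61]
  = (13/61)    [61 ≡ 5 mod 8 ⇒ (2/61)^2 = +1]
  = (61/13)    [QR: 13 ≡ 1 mod 4, sign kept]
  = (9/13)    [61 ≡ 9 mod 13]
  = (13/9)    [QR: 9 ≡ 1 mod 4, sign kept]
  = (4/9)    [13 ≡ 4 mod 9]
  = (1/9)    [9 ≡ 1 mod 8 ⇒ (2/9)^2 = +1]
  = 1    [(1/9) = 1]
Product: (1)·(1) = 1.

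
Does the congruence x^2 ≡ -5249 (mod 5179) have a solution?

yes

(-5249/5179)
  = (5109/5179)    [-5249 ≡ 5109 mod 5179]
  = (5179/5109)    [QR: 5109 ≡ 1 mod 4, sign kept]
  = (70/5109)    [5179 ≡ 70 mod 5109]
  = -(35/5109)    [5109 ≡ 5 mod 8 ⇒ (2/5109) = -1]
  = -(5109/35)    [QR: 5109 ≡ 1 mod 4, sign kept]
  = -(34/35)    [5109 ≡ 34 mod 35]
  = (17/35)    [35 ≡ 3 mod 8 ⇒ (2/35) = -1]
  = (35/17)    [QR: 17 ≡ 1 mod 4, sign kept]
  = (1/17)    [35 ≡ 1 mod 17]
  = 1    [(1/17) = 1]
The Legendre symbol is 1, so x^2 ≡ -5249 (mod 5179) has solution.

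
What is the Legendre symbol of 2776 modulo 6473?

(2776|6473)
  = (347|6473)    [6473 ≡ 1 mod 8 ⇒ (2|6473)^3 = +1]
  = (6473|347)    [QR: 6473 ≡ 1 mod 4, sign kept]
  = (227|347)    [6473 ≡ 227 mod 347]
  = -(347|227)    [QR: both ≡ 3 mod 4, sign flips]
  = -(120|227)    [347 ≡ 120 mod 227]
  = (15|227)    [227 ≡ 3 mod 8 ⇒ (2|227)^3 = -1]
  = -(227|15)    [QR: both ≡ 3 mod 4, sign flips]
  = -(2|15)    [227 ≡ 2 mod 15]
  = -(1|15)    [15 ≡ 7 mod 8 ⇒ (2|15) = +1]
  = -1    [(1|15) = 1]

-1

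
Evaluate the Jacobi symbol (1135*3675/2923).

By multiplicativity, (1135·3675/2923) = (1135/2923)·(3675/2923).
First factor (1135/2923):
(1135/2923)
  = -(2923/1135)    [QR: both ≡ 3 mod 4, sign flips]
  = -(653/1135)    [2923 ≡ 653 mod 1135]
  = -(1135/653)    [QR: 653 ≡ 1 mod 4, sign kept]
  = -(482/653)    [1135 ≡ 482 mod 653]
  = (241/653)    [653 ≡ 5 mod 8 ⇒ (2/653) = -1]
  = (653/241)    [QR: 241 ≡ 1 mod 4, sign kept]
  = (171/241)    [653 ≡ 171 mod 241]
  = (241/171)    [QR: 241 ≡ 1 mod 4, sign kept]
  = (70/171)    [241 ≡ 70 mod 171]
  = -(35/171)    [171 ≡ 3 mod 8 ⇒ (2/171) = -1]
  = (171/35)    [QR: both ≡ 3 mod 4, sign flips]
  = (31/35)    [171 ≡ 31 mod 35]
  = -(35/31)    [QR: both ≡ 3 mod 4, sign flips]
  = -(4/31)    [35 ≡ 4 mod 31]
  = -(1/31)    [31 ≡ 7 mod 8 ⇒ (2/31)^2 = +1]
  = -1    [(1/31) = 1]
Second factor (3675/2923):
(3675/2923)
  = (752/2923)    [3675 ≡ 752 mod 2923]
  = (47/2923)    [2923 ≡ 3 mod 8 ⇒ (2/2923)^4 = +1]
  = -(2923/47)    [QR: both ≡ 3 mod 4, sign flips]
  = -(9/47)    [2923 ≡ 9 mod 47]
  = -(47/9)    [QR: 9 ≡ 1 mod 4, sign kept]
  = -(2/9)    [47 ≡ 2 mod 9]
  = -(1/9)    [9 ≡ 1 mod 8 ⇒ (2/9) = +1]
  = -1    [(1/9) = 1]
Product: (-1)·(-1) = 1.

1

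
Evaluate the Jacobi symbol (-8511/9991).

(-8511/9991)
  = (1480/9991)    [-8511 ≡ 1480 mod 9991]
  = (185/9991)    [9991 ≡ 7 mod 8 ⇒ (2/9991)^3 = +1]
  = (9991/185)    [QR: 185 ≡ 1 mod 4, sign kept]
  = (1/185)    [9991 ≡ 1 mod 185]
  = 1    [(1/185) = 1]

1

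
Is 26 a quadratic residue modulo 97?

no

Factor out 2: 26 = 2·13. Since 97 ≡ 1 (mod 8), (2/97) = +1. Now have (13/97).
13 ≡ 1 (mod 4), so quadratic reciprocity gives (13/97) = (97/13). Reduce: 97 ≡ 6 (mod 13). Now have (6/13).
Factor out 2: 6 = 2·3. Since 13 ≡ 5 (mod 8), (2/13) = -1. Now have -(3/13).
13 ≡ 1 (mod 4), so quadratic reciprocity gives (3/13) = (13/3). Reduce: 13 ≡ 1 (mod 3). Now have -(1/3).
(1/3) = 1. Collecting the sign factors: -1.
(26/97) = -1, and 97 is prime, so 26 is not a quadratic residue mod 97.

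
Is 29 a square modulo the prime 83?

29 ≡ 1 (mod 4), so quadratic reciprocity gives (29|83) = (83|29). Reduce: 83 ≡ 25 (mod 29). Now have (25|29).
25 ≡ 1 (mod 4), so quadratic reciprocity gives (25|29) = (29|25). Reduce: 29 ≡ 4 (mod 25). Now have (4|25).
Factor out 2: 4 = 2^2. Since 25 ≡ 1 (mod 8), (2|25) = +1, and (2|25)^2 = +1. Now have (1|25).
(1|25) = 1. Collecting the sign factors: 1.
The Legendre symbol is 1, so x^2 ≡ 29 (mod 83) has solution.

yes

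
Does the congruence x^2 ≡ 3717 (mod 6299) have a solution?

no

3717 ≡ 1 (mod 4), so quadratic reciprocity gives (3717/6299) = (6299/3717). Reduce: 6299 ≡ 2582 (mod 3717). Now have (2582/3717).
Factor out 2: 2582 = 2·1291. Since 3717 ≡ 5 (mod 8), (2/3717) = -1. Now have -(1291/3717).
3717 ≡ 1 (mod 4), so quadratic reciprocity gives (1291/3717) = (3717/1291). Reduce: 3717 ≡ 1135 (mod 1291). Now have -(1135/1291).
Both 1135 ≡ 3 and 1291 ≡ 3 (mod 4), so reciprocity gives (1135/1291) = -(1291/1135). Reduce: 1291 ≡ 156 (mod 1135). Now have (156/1135).
Factor out 2: 156 = 2^2·39. Since 1135 ≡ 7 (mod 8), (2/1135) = +1, and (2/1135)^2 = +1. Now have (39/1135).
Both 39 ≡ 3 and 1135 ≡ 3 (mod 4), so reciprocity gives (39/1135) = -(1135/39). Reduce: 1135 ≡ 4 (mod 39). Now have -(4/39).
Factor out 2: 4 = 2^2. Since 39 ≡ 7 (mod 8), (2/39) = +1, and (2/39)^2 = +1. Now have -(1/39).
(1/39) = 1. Collecting the sign factors: -1.
(3717/6299) = -1, and 6299 is prime, so 3717 is not a quadratic residue mod 6299.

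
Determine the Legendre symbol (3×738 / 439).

1

By multiplicativity, (3·738 / 439) = (3 / 439)·(738 / 439).
First factor (3 / 439):
(3 / 439)
  = -(439 / 3)    [QR: both ≡ 3 mod 4, sign flips]
  = -(1 / 3)    [439 ≡ 1 mod 3]
  = -1    [(1 / 3) = 1]
Second factor (738 / 439):
(738 / 439)
  = (299 / 439)    [738 ≡ 299 mod 439]
  = -(439 / 299)    [QR: both ≡ 3 mod 4, sign flips]
  = -(140 / 299)    [439 ≡ 140 mod 299]
  = -(35 / 299)    [299 ≡ 3 mod 8 ⇒ (2 / 299)^2 = +1]
  = (299 / 35)    [QR: both ≡ 3 mod 4, sign flips]
  = (19 / 35)    [299 ≡ 19 mod 35]
  = -(35 / 19)    [QR: both ≡ 3 mod 4, sign flips]
  = -(16 / 19)    [35 ≡ 16 mod 19]
  = -(1 / 19)    [19 ≡ 3 mod 8 ⇒ (2 / 19)^4 = +1]
  = -1    [(1 / 19) = 1]
Product: (-1)·(-1) = 1.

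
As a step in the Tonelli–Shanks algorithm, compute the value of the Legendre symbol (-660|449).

-1

(-660|449)
  = (238|449)    [-660 ≡ 238 mod 449]
  = (119|449)    [449 ≡ 1 mod 8 ⇒ (2|449) = +1]
  = (449|119)    [QR: 449 ≡ 1 mod 4, sign kept]
  = (92|119)    [449 ≡ 92 mod 119]
  = (23|119)    [119 ≡ 7 mod 8 ⇒ (2|119)^2 = +1]
  = -(119|23)    [QR: both ≡ 3 mod 4, sign flips]
  = -(4|23)    [119 ≡ 4 mod 23]
  = -(1|23)    [23 ≡ 7 mod 8 ⇒ (2|23)^2 = +1]
  = -1    [(1|23) = 1]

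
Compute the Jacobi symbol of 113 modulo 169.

1

(113|169)
  = (169|113)    [QR: 113 ≡ 1 mod 4, sign kept]
  = (56|113)    [169 ≡ 56 mod 113]
  = (7|113)    [113 ≡ 1 mod 8 ⇒ (2|113)^3 = +1]
  = (113|7)    [QR: 113 ≡ 1 mod 4, sign kept]
  = (1|7)    [113 ≡ 1 mod 7]
  = 1    [(1|7) = 1]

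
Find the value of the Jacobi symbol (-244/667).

(-244/667)
  = (423/667)    [-244 ≡ 423 mod 667]
  = -(667/423)    [QR: both ≡ 3 mod 4, sign flips]
  = -(244/423)    [667 ≡ 244 mod 423]
  = -(61/423)    [423 ≡ 7 mod 8 ⇒ (2/423)^2 = +1]
  = -(423/61)    [QR: 61 ≡ 1 mod 4, sign kept]
  = -(57/61)    [423 ≡ 57 mod 61]
  = -(61/57)    [QR: 57 ≡ 1 mod 4, sign kept]
  = -(4/57)    [61 ≡ 4 mod 57]
  = -(1/57)    [57 ≡ 1 mod 8 ⇒ (2/57)^2 = +1]
  = -1    [(1/57) = 1]

-1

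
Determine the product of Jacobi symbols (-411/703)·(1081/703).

By multiplicativity, (-411·1081/703) = (-411/703)·(1081/703).
First factor (-411/703):
(-411/703)
  = (292/703)    [-411 ≡ 292 mod 703]
  = (73/703)    [703 ≡ 7 mod 8 ⇒ (2/703)^2 = +1]
  = (703/73)    [QR: 73 ≡ 1 mod 4, sign kept]
  = (46/73)    [703 ≡ 46 mod 73]
  = (23/73)    [73 ≡ 1 mod 8 ⇒ (2/73) = +1]
  = (73/23)    [QR: 73 ≡ 1 mod 4, sign kept]
  = (4/23)    [73 ≡ 4 mod 23]
  = (1/23)    [23 ≡ 7 mod 8 ⇒ (2/23)^2 = +1]
  = 1    [(1/23) = 1]
Second factor (1081/703):
(1081/703)
  = (378/703)    [1081 ≡ 378 mod 703]
  = (189/703)    [703 ≡ 7 mod 8 ⇒ (2/703) = +1]
  = (703/189)    [QR: 189 ≡ 1 mod 4, sign kept]
  = (136/189)    [703 ≡ 136 mod 189]
  = -(17/189)    [189 ≡ 5 mod 8 ⇒ (2/189)^3 = -1]
  = -(189/17)    [QR: 17 ≡ 1 mod 4, sign kept]
  = -(2/17)    [189 ≡ 2 mod 17]
  = -(1/17)    [17 ≡ 1 mod 8 ⇒ (2/17) = +1]
  = -1    [(1/17) = 1]
Product: (1)·(-1) = -1.

-1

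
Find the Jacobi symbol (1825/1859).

1825 ≡ 1 (mod 4), so quadratic reciprocity gives (1825/1859) = (1859/1825). Reduce: 1859 ≡ 34 (mod 1825). Now have (34/1825).
Factor out 2: 34 = 2·17. Since 1825 ≡ 1 (mod 8), (2/1825) = +1. Now have (17/1825).
17 ≡ 1 (mod 4), so quadratic reciprocity gives (17/1825) = (1825/17). Reduce: 1825 ≡ 6 (mod 17). Now have (6/17).
Factor out 2: 6 = 2·3. Since 17 ≡ 1 (mod 8), (2/17) = +1. Now have (3/17).
17 ≡ 1 (mod 4), so quadratic reciprocity gives (3/17) = (17/3). Reduce: 17 ≡ 2 (mod 3). Now have (2/3).
Factor out 2: 2 = 2. Since 3 ≡ 3 (mod 8), (2/3) = -1. Now have -(1/3).
(1/3) = 1. Collecting the sign factors: -1.

-1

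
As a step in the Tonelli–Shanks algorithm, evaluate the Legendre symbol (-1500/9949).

Pull out -1: (-1500/9949) = (-1/9949)·(1500/9949). Since 9949 ≡ 1 (mod 4), (-1/9949) = +1. Now have (1500/9949).
Factor out 2: 1500 = 2^2·375. Since 9949 ≡ 5 (mod 8), (2/9949) = -1, and (2/9949)^2 = +1. Now have (375/9949).
9949 ≡ 1 (mod 4), so quadratic reciprocity gives (375/9949) = (9949/375). Reduce: 9949 ≡ 199 (mod 375). Now have (199/375).
Both 199 ≡ 3 and 375 ≡ 3 (mod 4), so reciprocity gives (199/375) = -(375/199). Reduce: 375 ≡ 176 (mod 199). Now have -(176/199).
Factor out 2: 176 = 2^4·11. Since 199 ≡ 7 (mod 8), (2/199) = +1, and (2/199)^4 = +1. Now have -(11/199).
Both 11 ≡ 3 and 199 ≡ 3 (mod 4), so reciprocity gives (11/199) = -(199/11). Reduce: 199 ≡ 1 (mod 11). Now have (1/11).
(1/11) = 1. Collecting the sign factors: 1.

1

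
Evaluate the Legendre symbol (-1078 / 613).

1

(-1078 / 613)
  = (148 / 613)    [-1078 ≡ 148 mod 613]
  = (37 / 613)    [613 ≡ 5 mod 8 ⇒ (2 / 613)^2 = +1]
  = (613 / 37)    [QR: 37 ≡ 1 mod 4, sign kept]
  = (21 / 37)    [613 ≡ 21 mod 37]
  = (37 / 21)    [QR: 21 ≡ 1 mod 4, sign kept]
  = (16 / 21)    [37 ≡ 16 mod 21]
  = (1 / 21)    [21 ≡ 5 mod 8 ⇒ (2 / 21)^4 = +1]
  = 1    [(1 / 21) = 1]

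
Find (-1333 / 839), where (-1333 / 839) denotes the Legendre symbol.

Pull out -1: (-1333 / 839) = (-1 / 839)·(1333 / 839). Since 839 ≡ 3 (mod 4), (-1 / 839) = -1. Now have -(1333 / 839).
Reduce the numerator: 1333 ≡ 494 (mod 839), so (1333 / 839) = (494 / 839).
Factor out 2: 494 = 2·247. Since 839 ≡ 7 (mod 8), (2 / 839) = +1. Now have -(247 / 839).
Both 247 ≡ 3 and 839 ≡ 3 (mod 4), so reciprocity gives (247 / 839) = -(839 / 247). Reduce: 839 ≡ 98 (mod 247). Now have (98 / 247).
Factor out 2: 98 = 2·49. Since 247 ≡ 7 (mod 8), (2 / 247) = +1. Now have (49 / 247).
49 ≡ 1 (mod 4), so quadratic reciprocity gives (49 / 247) = (247 / 49). Reduce: 247 ≡ 2 (mod 49). Now have (2 / 49).
Factor out 2: 2 = 2. Since 49 ≡ 1 (mod 8), (2 / 49) = +1. Now have (1 / 49).
(1 / 49) = 1. Collecting the sign factors: 1.

1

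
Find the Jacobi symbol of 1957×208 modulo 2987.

By multiplicativity, (1957·208/2987) = (1957/2987)·(208/2987).
First factor (1957/2987):
1957 ≡ 1 (mod 4), so quadratic reciprocity gives (1957/2987) = (2987/1957). Reduce: 2987 ≡ 1030 (mod 1957). Now have (1030/1957).
Factor out 2: 1030 = 2·515. Since 1957 ≡ 5 (mod 8), (2/1957) = -1. Now have -(515/1957).
1957 ≡ 1 (mod 4), so quadratic reciprocity gives (515/1957) = (1957/515). Reduce: 1957 ≡ 412 (mod 515). Now have -(412/515).
Factor out 2: 412 = 2^2·103. Since 515 ≡ 3 (mod 8), (2/515) = -1, and (2/515)^2 = +1. Now have -(103/515).
Both 103 ≡ 3 and 515 ≡ 3 (mod 4), so reciprocity gives (103/515) = -(515/103). Reduce: 515 ≡ 0 (mod 103). Now have (0/103).
The numerator is now 0 with denominator 103 > 1: the symbol is 0.
Second factor (208/2987):
Factor out 2: 208 = 2^4·13. Since 2987 ≡ 3 (mod 8), (2/2987) = -1, and (2/2987)^4 = +1. Now have (13/2987).
13 ≡ 1 (mod 4), so quadratic reciprocity gives (13/2987) = (2987/13). Reduce: 2987 ≡ 10 (mod 13). Now have (10/13).
Factor out 2: 10 = 2·5. Since 13 ≡ 5 (mod 8), (2/13) = -1. Now have -(5/13).
5 ≡ 1 (mod 4), so quadratic reciprocity gives (5/13) = (13/5). Reduce: 13 ≡ 3 (mod 5). Now have -(3/5).
5 ≡ 1 (mod 4), so quadratic reciprocity gives (3/5) = (5/3). Reduce: 5 ≡ 2 (mod 3). Now have -(2/3).
Factor out 2: 2 = 2. Since 3 ≡ 3 (mod 8), (2/3) = -1. Now have (1/3).
(1/3) = 1. Collecting the sign factors: 1.
Product: (0)·(1) = 0.

0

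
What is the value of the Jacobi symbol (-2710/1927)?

(-2710/1927)
  = -(2710/1927)    [1927 ≡ 3 mod 4 ⇒ (-1/1927) = -1]
  = -(783/1927)    [2710 ≡ 783 mod 1927]
  = (1927/783)    [QR: both ≡ 3 mod 4, sign flips]
  = (361/783)    [1927 ≡ 361 mod 783]
  = (783/361)    [QR: 361 ≡ 1 mod 4, sign kept]
  = (61/361)    [783 ≡ 61 mod 361]
  = (361/61)    [QR: 61 ≡ 1 mod 4, sign kept]
  = (56/61)    [361 ≡ 56 mod 61]
  = -(7/61)    [61 ≡ 5 mod 8 ⇒ (2/61)^3 = -1]
  = -(61/7)    [QR: 61 ≡ 1 mod 4, sign kept]
  = -(5/7)    [61 ≡ 5 mod 7]
  = -(7/5)    [QR: 5 ≡ 1 mod 4, sign kept]
  = -(2/5)    [7 ≡ 2 mod 5]
  = (1/5)    [5 ≡ 5 mod 8 ⇒ (2/5) = -1]
  = 1    [(1/5) = 1]

1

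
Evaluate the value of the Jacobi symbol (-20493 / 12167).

Pull out -1: (-20493 / 12167) = (-1 / 12167)·(20493 / 12167). Since 12167 ≡ 3 (mod 4), (-1 / 12167) = -1. Now have -(20493 / 12167).
Reduce the numerator: 20493 ≡ 8326 (mod 12167), so (20493 / 12167) = (8326 / 12167).
Factor out 2: 8326 = 2·4163. Since 12167 ≡ 7 (mod 8), (2 / 12167) = +1. Now have -(4163 / 12167).
Both 4163 ≡ 3 and 12167 ≡ 3 (mod 4), so reciprocity gives (4163 / 12167) = -(12167 / 4163). Reduce: 12167 ≡ 3841 (mod 4163). Now have (3841 / 4163).
3841 ≡ 1 (mod 4), so quadratic reciprocity gives (3841 / 4163) = (4163 / 3841). Reduce: 4163 ≡ 322 (mod 3841). Now have (322 / 3841).
Factor out 2: 322 = 2·161. Since 3841 ≡ 1 (mod 8), (2 / 3841) = +1. Now have (161 / 3841).
161 ≡ 1 (mod 4), so quadratic reciprocity gives (161 / 3841) = (3841 / 161). Reduce: 3841 ≡ 138 (mod 161). Now have (138 / 161).
Factor out 2: 138 = 2·69. Since 161 ≡ 1 (mod 8), (2 / 161) = +1. Now have (69 / 161).
69 ≡ 1 (mod 4), so quadratic reciprocity gives (69 / 161) = (161 / 69). Reduce: 161 ≡ 23 (mod 69). Now have (23 / 69).
69 ≡ 1 (mod 4), so quadratic reciprocity gives (23 / 69) = (69 / 23). Reduce: 69 ≡ 0 (mod 23). Now have (0 / 23).
The numerator is now 0 with denominator 23 > 1: the symbol is 0.

0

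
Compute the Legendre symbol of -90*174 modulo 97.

1

By multiplicativity, (-90·174|97) = (-90|97)·(174|97).
First factor (-90|97):
Reduce the numerator: -90 ≡ 7 (mod 97), so (-90|97) = (7|97).
97 ≡ 1 (mod 4), so quadratic reciprocity gives (7|97) = (97|7). Reduce: 97 ≡ 6 (mod 7). Now have (6|7).
Factor out 2: 6 = 2·3. Since 7 ≡ 7 (mod 8), (2|7) = +1. Now have (3|7).
Both 3 ≡ 3 and 7 ≡ 3 (mod 4), so reciprocity gives (3|7) = -(7|3). Reduce: 7 ≡ 1 (mod 3). Now have -(1|3).
(1|3) = 1. Collecting the sign factors: -1.
Second factor (174|97):
Reduce the numerator: 174 ≡ 77 (mod 97), so (174|97) = (77|97).
77 ≡ 1 (mod 4), so quadratic reciprocity gives (77|97) = (97|77). Reduce: 97 ≡ 20 (mod 77). Now have (20|77).
Factor out 2: 20 = 2^2·5. Since 77 ≡ 5 (mod 8), (2|77) = -1, and (2|77)^2 = +1. Now have (5|77).
5 ≡ 1 (mod 4), so quadratic reciprocity gives (5|77) = (77|5). Reduce: 77 ≡ 2 (mod 5). Now have (2|5).
Factor out 2: 2 = 2. Since 5 ≡ 5 (mod 8), (2|5) = -1. Now have -(1|5).
(1|5) = 1. Collecting the sign factors: -1.
Product: (-1)·(-1) = 1.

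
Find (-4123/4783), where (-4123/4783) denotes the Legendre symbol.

-1

Reduce the numerator: -4123 ≡ 660 (mod 4783), so (-4123/4783) = (660/4783).
Factor out 2: 660 = 2^2·165. Since 4783 ≡ 7 (mod 8), (2/4783) = +1, and (2/4783)^2 = +1. Now have (165/4783).
165 ≡ 1 (mod 4), so quadratic reciprocity gives (165/4783) = (4783/165). Reduce: 4783 ≡ 163 (mod 165). Now have (163/165).
165 ≡ 1 (mod 4), so quadratic reciprocity gives (163/165) = (165/163). Reduce: 165 ≡ 2 (mod 163). Now have (2/163).
Factor out 2: 2 = 2. Since 163 ≡ 3 (mod 8), (2/163) = -1. Now have -(1/163).
(1/163) = 1. Collecting the sign factors: -1.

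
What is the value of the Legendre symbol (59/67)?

1

Both 59 ≡ 3 and 67 ≡ 3 (mod 4), so reciprocity gives (59/67) = -(67/59). Reduce: 67 ≡ 8 (mod 59). Now have -(8/59).
Factor out 2: 8 = 2^3. Since 59 ≡ 3 (mod 8), (2/59) = -1, and (2/59)^3 = -1. Now have (1/59).
(1/59) = 1. Collecting the sign factors: 1.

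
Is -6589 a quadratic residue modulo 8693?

yes

(-6589/8693)
  = (6589/8693)    [8693 ≡ 1 mod 4 ⇒ (-1/8693) = +1]
  = (8693/6589)    [QR: 6589 ≡ 1 mod 4, sign kept]
  = (2104/6589)    [8693 ≡ 2104 mod 6589]
  = -(263/6589)    [6589 ≡ 5 mod 8 ⇒ (2/6589)^3 = -1]
  = -(6589/263)    [QR: 6589 ≡ 1 mod 4, sign kept]
  = -(14/263)    [6589 ≡ 14 mod 263]
  = -(7/263)    [263 ≡ 7 mod 8 ⇒ (2/263) = +1]
  = (263/7)    [QR: both ≡ 3 mod 4, sign flips]
  = (4/7)    [263 ≡ 4 mod 7]
  = (1/7)    [7 ≡ 7 mod 8 ⇒ (2/7)^2 = +1]
  = 1    [(1/7) = 1]
The Legendre symbol is 1, so x^2 ≡ -6589 (mod 8693) has solution.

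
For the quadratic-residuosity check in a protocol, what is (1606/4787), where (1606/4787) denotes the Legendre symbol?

Factor out 2: 1606 = 2·803. Since 4787 ≡ 3 (mod 8), (2/4787) = -1. Now have -(803/4787).
Both 803 ≡ 3 and 4787 ≡ 3 (mod 4), so reciprocity gives (803/4787) = -(4787/803). Reduce: 4787 ≡ 772 (mod 803). Now have (772/803).
Factor out 2: 772 = 2^2·193. Since 803 ≡ 3 (mod 8), (2/803) = -1, and (2/803)^2 = +1. Now have (193/803).
193 ≡ 1 (mod 4), so quadratic reciprocity gives (193/803) = (803/193). Reduce: 803 ≡ 31 (mod 193). Now have (31/193).
193 ≡ 1 (mod 4), so quadratic reciprocity gives (31/193) = (193/31). Reduce: 193 ≡ 7 (mod 31). Now have (7/31).
Both 7 ≡ 3 and 31 ≡ 3 (mod 4), so reciprocity gives (7/31) = -(31/7). Reduce: 31 ≡ 3 (mod 7). Now have -(3/7).
Both 3 ≡ 3 and 7 ≡ 3 (mod 4), so reciprocity gives (3/7) = -(7/3). Reduce: 7 ≡ 1 (mod 3). Now have (1/3).
(1/3) = 1. Collecting the sign factors: 1.

1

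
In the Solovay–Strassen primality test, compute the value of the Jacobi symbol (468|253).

Reduce the numerator: 468 ≡ 215 (mod 253), so (468|253) = (215|253).
253 ≡ 1 (mod 4), so quadratic reciprocity gives (215|253) = (253|215). Reduce: 253 ≡ 38 (mod 215). Now have (38|215).
Factor out 2: 38 = 2·19. Since 215 ≡ 7 (mod 8), (2|215) = +1. Now have (19|215).
Both 19 ≡ 3 and 215 ≡ 3 (mod 4), so reciprocity gives (19|215) = -(215|19). Reduce: 215 ≡ 6 (mod 19). Now have -(6|19).
Factor out 2: 6 = 2·3. Since 19 ≡ 3 (mod 8), (2|19) = -1. Now have (3|19).
Both 3 ≡ 3 and 19 ≡ 3 (mod 4), so reciprocity gives (3|19) = -(19|3). Reduce: 19 ≡ 1 (mod 3). Now have -(1|3).
(1|3) = 1. Collecting the sign factors: -1.

-1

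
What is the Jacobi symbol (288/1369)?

1

(288/1369)
  = (9/1369)    [1369 ≡ 1 mod 8 ⇒ (2/1369)^5 = +1]
  = (1369/9)    [QR: 9 ≡ 1 mod 4, sign kept]
  = (1/9)    [1369 ≡ 1 mod 9]
  = 1    [(1/9) = 1]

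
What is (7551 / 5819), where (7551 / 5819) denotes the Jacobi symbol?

(7551 / 5819)
  = (1732 / 5819)    [7551 ≡ 1732 mod 5819]
  = (433 / 5819)    [5819 ≡ 3 mod 8 ⇒ (2 / 5819)^2 = +1]
  = (5819 / 433)    [QR: 433 ≡ 1 mod 4, sign kept]
  = (190 / 433)    [5819 ≡ 190 mod 433]
  = (95 / 433)    [433 ≡ 1 mod 8 ⇒ (2 / 433) = +1]
  = (433 / 95)    [QR: 433 ≡ 1 mod 4, sign kept]
  = (53 / 95)    [433 ≡ 53 mod 95]
  = (95 / 53)    [QR: 53 ≡ 1 mod 4, sign kept]
  = (42 / 53)    [95 ≡ 42 mod 53]
  = -(21 / 53)    [53 ≡ 5 mod 8 ⇒ (2 / 53) = -1]
  = -(53 / 21)    [QR: 21 ≡ 1 mod 4, sign kept]
  = -(11 / 21)    [53 ≡ 11 mod 21]
  = -(21 / 11)    [QR: 21 ≡ 1 mod 4, sign kept]
  = -(10 / 11)    [21 ≡ 10 mod 11]
  = (5 / 11)    [11 ≡ 3 mod 8 ⇒ (2 / 11) = -1]
  = (11 / 5)    [QR: 5 ≡ 1 mod 4, sign kept]
  = (1 / 5)    [11 ≡ 1 mod 5]
  = 1    [(1 / 5) = 1]

1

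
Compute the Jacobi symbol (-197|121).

1

(-197|121)
  = (45|121)    [-197 ≡ 45 mod 121]
  = (121|45)    [QR: 45 ≡ 1 mod 4, sign kept]
  = (31|45)    [121 ≡ 31 mod 45]
  = (45|31)    [QR: 45 ≡ 1 mod 4, sign kept]
  = (14|31)    [45 ≡ 14 mod 31]
  = (7|31)    [31 ≡ 7 mod 8 ⇒ (2|31) = +1]
  = -(31|7)    [QR: both ≡ 3 mod 4, sign flips]
  = -(3|7)    [31 ≡ 3 mod 7]
  = (7|3)    [QR: both ≡ 3 mod 4, sign flips]
  = (1|3)    [7 ≡ 1 mod 3]
  = 1    [(1|3) = 1]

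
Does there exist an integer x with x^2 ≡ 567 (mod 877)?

yes

(567|877)
  = (877|567)    [QR: 877 ≡ 1 mod 4, sign kept]
  = (310|567)    [877 ≡ 310 mod 567]
  = (155|567)    [567 ≡ 7 mod 8 ⇒ (2|567) = +1]
  = -(567|155)    [QR: both ≡ 3 mod 4, sign flips]
  = -(102|155)    [567 ≡ 102 mod 155]
  = (51|155)    [155 ≡ 3 mod 8 ⇒ (2|155) = -1]
  = -(155|51)    [QR: both ≡ 3 mod 4, sign flips]
  = -(2|51)    [155 ≡ 2 mod 51]
  = (1|51)    [51 ≡ 3 mod 8 ⇒ (2|51) = -1]
  = 1    [(1|51) = 1]
(567|877) = 1, and 877 is prime, so 567 is a quadratic residue mod 877.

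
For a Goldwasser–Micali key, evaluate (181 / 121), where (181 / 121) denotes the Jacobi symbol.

(181 / 121)
  = (60 / 121)    [181 ≡ 60 mod 121]
  = (15 / 121)    [121 ≡ 1 mod 8 ⇒ (2 / 121)^2 = +1]
  = (121 / 15)    [QR: 121 ≡ 1 mod 4, sign kept]
  = (1 / 15)    [121 ≡ 1 mod 15]
  = 1    [(1 / 15) = 1]

1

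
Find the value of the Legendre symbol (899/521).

1

Reduce the numerator: 899 ≡ 378 (mod 521), so (899/521) = (378/521).
Factor out 2: 378 = 2·189. Since 521 ≡ 1 (mod 8), (2/521) = +1. Now have (189/521).
189 ≡ 1 (mod 4), so quadratic reciprocity gives (189/521) = (521/189). Reduce: 521 ≡ 143 (mod 189). Now have (143/189).
189 ≡ 1 (mod 4), so quadratic reciprocity gives (143/189) = (189/143). Reduce: 189 ≡ 46 (mod 143). Now have (46/143).
Factor out 2: 46 = 2·23. Since 143 ≡ 7 (mod 8), (2/143) = +1. Now have (23/143).
Both 23 ≡ 3 and 143 ≡ 3 (mod 4), so reciprocity gives (23/143) = -(143/23). Reduce: 143 ≡ 5 (mod 23). Now have -(5/23).
5 ≡ 1 (mod 4), so quadratic reciprocity gives (5/23) = (23/5). Reduce: 23 ≡ 3 (mod 5). Now have -(3/5).
5 ≡ 1 (mod 4), so quadratic reciprocity gives (3/5) = (5/3). Reduce: 5 ≡ 2 (mod 3). Now have -(2/3).
Factor out 2: 2 = 2. Since 3 ≡ 3 (mod 8), (2/3) = -1. Now have (1/3).
(1/3) = 1. Collecting the sign factors: 1.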